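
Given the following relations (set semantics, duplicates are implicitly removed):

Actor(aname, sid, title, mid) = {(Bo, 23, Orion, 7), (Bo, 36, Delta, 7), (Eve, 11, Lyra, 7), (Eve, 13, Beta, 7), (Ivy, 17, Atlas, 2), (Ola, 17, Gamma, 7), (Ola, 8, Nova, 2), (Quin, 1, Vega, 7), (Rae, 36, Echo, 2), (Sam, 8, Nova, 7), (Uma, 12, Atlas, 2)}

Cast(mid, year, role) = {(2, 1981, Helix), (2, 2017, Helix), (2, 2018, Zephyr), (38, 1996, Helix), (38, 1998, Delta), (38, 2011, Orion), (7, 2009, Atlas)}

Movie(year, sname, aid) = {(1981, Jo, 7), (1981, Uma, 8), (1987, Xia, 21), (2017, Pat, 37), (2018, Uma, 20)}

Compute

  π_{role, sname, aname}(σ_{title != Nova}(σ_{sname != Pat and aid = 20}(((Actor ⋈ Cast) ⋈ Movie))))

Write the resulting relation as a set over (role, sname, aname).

Joining Actor and Cast on mid yields {(Bo, 23, Orion, 7, 2009, Atlas), (Bo, 36, Delta, 7, 2009, Atlas), (Eve, 11, Lyra, 7, 2009, Atlas), (Eve, 13, Beta, 7, 2009, Atlas), (Ivy, 17, Atlas, 2, 1981, Helix), (Ivy, 17, Atlas, 2, 2017, Helix), (Ivy, 17, Atlas, 2, 2018, Zephyr), (Ola, 17, Gamma, 7, 2009, Atlas), (Ola, 8, Nova, 2, 1981, Helix), (Ola, 8, Nova, 2, 2017, Helix), (Ola, 8, Nova, 2, 2018, Zephyr), (Quin, 1, Vega, 7, 2009, Atlas), (Rae, 36, Echo, 2, 1981, Helix), (Rae, 36, Echo, 2, 2017, Helix), (Rae, 36, Echo, 2, 2018, Zephyr), (Sam, 8, Nova, 7, 2009, Atlas), (Uma, 12, Atlas, 2, 1981, Helix), (Uma, 12, Atlas, 2, 2017, Helix), (Uma, 12, Atlas, 2, 2018, Zephyr)}.
Joining (Actor ⋈ Cast) and Movie on year yields {(Ivy, 17, Atlas, 2, 1981, Helix, Jo, 7), (Ivy, 17, Atlas, 2, 1981, Helix, Uma, 8), (Ivy, 17, Atlas, 2, 2017, Helix, Pat, 37), (Ivy, 17, Atlas, 2, 2018, Zephyr, Uma, 20), (Ola, 8, Nova, 2, 1981, Helix, Jo, 7), (Ola, 8, Nova, 2, 1981, Helix, Uma, 8), (Ola, 8, Nova, 2, 2017, Helix, Pat, 37), (Ola, 8, Nova, 2, 2018, Zephyr, Uma, 20), (Rae, 36, Echo, 2, 1981, Helix, Jo, 7), (Rae, 36, Echo, 2, 1981, Helix, Uma, 8), (Rae, 36, Echo, 2, 2017, Helix, Pat, 37), (Rae, 36, Echo, 2, 2018, Zephyr, Uma, 20), (Uma, 12, Atlas, 2, 1981, Helix, Jo, 7), (Uma, 12, Atlas, 2, 1981, Helix, Uma, 8), (Uma, 12, Atlas, 2, 2017, Helix, Pat, 37), (Uma, 12, Atlas, 2, 2018, Zephyr, Uma, 20)}.
σ[sname != Pat and aid = 20]: keep tuples satisfying sname != Pat and aid = 20 → {(Ivy, 17, Atlas, 2, 2018, Zephyr, Uma, 20), (Ola, 8, Nova, 2, 2018, Zephyr, Uma, 20), (Rae, 36, Echo, 2, 2018, Zephyr, Uma, 20), (Uma, 12, Atlas, 2, 2018, Zephyr, Uma, 20)}
σ[title != Nova]: keep tuples satisfying title != Nova → {(Ivy, 17, Atlas, 2, 2018, Zephyr, Uma, 20), (Rae, 36, Echo, 2, 2018, Zephyr, Uma, 20), (Uma, 12, Atlas, 2, 2018, Zephyr, Uma, 20)}
π[role, sname, aname]: project onto (role, sname, aname) → {(Zephyr, Uma, Ivy), (Zephyr, Uma, Rae), (Zephyr, Uma, Uma)}

{(Zephyr, Uma, Ivy), (Zephyr, Uma, Rae), (Zephyr, Uma, Uma)}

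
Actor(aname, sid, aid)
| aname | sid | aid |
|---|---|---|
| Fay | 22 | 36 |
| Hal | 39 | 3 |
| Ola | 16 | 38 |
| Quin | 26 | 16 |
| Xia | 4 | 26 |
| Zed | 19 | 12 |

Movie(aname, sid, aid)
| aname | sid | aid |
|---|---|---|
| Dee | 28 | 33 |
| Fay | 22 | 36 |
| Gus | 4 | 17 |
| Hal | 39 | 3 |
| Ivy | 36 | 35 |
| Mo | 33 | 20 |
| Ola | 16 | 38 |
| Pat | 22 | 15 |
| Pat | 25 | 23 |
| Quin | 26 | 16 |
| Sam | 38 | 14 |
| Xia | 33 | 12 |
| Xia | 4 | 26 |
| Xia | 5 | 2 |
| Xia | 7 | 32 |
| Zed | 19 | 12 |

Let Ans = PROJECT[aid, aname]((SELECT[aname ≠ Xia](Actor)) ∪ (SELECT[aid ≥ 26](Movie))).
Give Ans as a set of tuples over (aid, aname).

Filtering on aname ≠ Xia leaves {(Fay, 22, 36), (Hal, 39, 3), (Ola, 16, 38), (Quin, 26, 16), (Zed, 19, 12)}.
Filtering on aid ≥ 26 leaves {(Dee, 28, 33), (Fay, 22, 36), (Ivy, 36, 35), (Ola, 16, 38), (Xia, 4, 26), (Xia, 7, 32)}.
Union: {(Fay, 22, 36), (Hal, 39, 3), (Ola, 16, 38), (Quin, 26, 16), (Zed, 19, 12)} with {(Dee, 28, 33), (Fay, 22, 36), (Ivy, 36, 35), (Ola, 16, 38), (Xia, 4, 26), (Xia, 7, 32)} → {(Dee, 28, 33), (Fay, 22, 36), (Hal, 39, 3), (Ivy, 36, 35), (Ola, 16, 38), (Quin, 26, 16), (Xia, 4, 26), (Xia, 7, 32), (Zed, 19, 12)}
Keep only column(s) aid, aname: {(12, Zed), (16, Quin), (26, Xia), (3, Hal), (32, Xia), (33, Dee), (35, Ivy), (36, Fay), (38, Ola)}

{(12, Zed), (16, Quin), (26, Xia), (3, Hal), (32, Xia), (33, Dee), (35, Ivy), (36, Fay), (38, Ola)}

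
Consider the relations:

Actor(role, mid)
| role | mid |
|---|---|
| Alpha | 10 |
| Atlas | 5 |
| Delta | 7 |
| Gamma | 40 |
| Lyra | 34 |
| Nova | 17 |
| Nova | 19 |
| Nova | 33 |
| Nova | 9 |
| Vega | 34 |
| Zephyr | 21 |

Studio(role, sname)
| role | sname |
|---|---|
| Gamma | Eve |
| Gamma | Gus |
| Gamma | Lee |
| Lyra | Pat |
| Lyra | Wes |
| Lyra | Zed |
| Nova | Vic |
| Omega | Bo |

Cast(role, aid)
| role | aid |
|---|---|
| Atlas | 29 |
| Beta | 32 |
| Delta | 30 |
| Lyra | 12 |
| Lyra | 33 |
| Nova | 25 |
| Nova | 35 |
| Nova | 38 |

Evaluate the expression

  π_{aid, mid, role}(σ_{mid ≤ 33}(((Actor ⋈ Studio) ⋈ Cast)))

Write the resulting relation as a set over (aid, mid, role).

{(25, 17, Nova), (25, 19, Nova), (25, 33, Nova), (25, 9, Nova), (35, 17, Nova), (35, 19, Nova), (35, 33, Nova), (35, 9, Nova), (38, 17, Nova), (38, 19, Nova), (38, 33, Nova), (38, 9, Nova)}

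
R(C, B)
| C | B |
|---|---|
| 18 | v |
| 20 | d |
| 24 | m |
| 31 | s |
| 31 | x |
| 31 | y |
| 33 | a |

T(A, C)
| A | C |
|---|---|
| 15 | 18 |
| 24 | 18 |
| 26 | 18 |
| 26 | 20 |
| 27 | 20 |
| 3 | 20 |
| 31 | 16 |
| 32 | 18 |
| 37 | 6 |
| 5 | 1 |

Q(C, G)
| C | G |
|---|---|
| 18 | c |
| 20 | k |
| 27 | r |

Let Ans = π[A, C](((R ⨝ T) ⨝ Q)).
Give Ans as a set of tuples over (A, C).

Natural join on C: {(18, v, 15), (18, v, 24), (18, v, 26), (18, v, 32), (20, d, 26), (20, d, 27), (20, d, 3)}
Natural join on C: {(18, v, 15, c), (18, v, 24, c), (18, v, 26, c), (18, v, 32, c), (20, d, 26, k), (20, d, 27, k), (20, d, 3, k)}
π_{A, C} gives {(15, 18), (24, 18), (26, 18), (26, 20), (27, 20), (3, 20), (32, 18)}.

{(15, 18), (24, 18), (26, 18), (26, 20), (27, 20), (3, 20), (32, 18)}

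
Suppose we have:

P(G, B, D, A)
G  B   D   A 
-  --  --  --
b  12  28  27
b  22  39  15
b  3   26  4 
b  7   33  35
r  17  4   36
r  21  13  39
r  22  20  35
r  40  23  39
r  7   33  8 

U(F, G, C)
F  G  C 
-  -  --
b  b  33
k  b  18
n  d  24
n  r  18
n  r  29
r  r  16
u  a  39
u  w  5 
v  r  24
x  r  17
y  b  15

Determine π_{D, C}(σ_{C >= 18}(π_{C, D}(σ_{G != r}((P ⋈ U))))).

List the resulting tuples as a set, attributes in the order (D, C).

Joining P and U on G yields {(b, 12, 28, 27, b, 33), (b, 12, 28, 27, k, 18), (b, 12, 28, 27, y, 15), (b, 22, 39, 15, b, 33), (b, 22, 39, 15, k, 18), (b, 22, 39, 15, y, 15), (b, 3, 26, 4, b, 33), (b, 3, 26, 4, k, 18), (b, 3, 26, 4, y, 15), (b, 7, 33, 35, b, 33), (b, 7, 33, 35, k, 18), (b, 7, 33, 35, y, 15), (r, 17, 4, 36, n, 18), (r, 17, 4, 36, n, 29), (r, 17, 4, 36, r, 16), (r, 17, 4, 36, v, 24), (r, 17, 4, 36, x, 17), (r, 21, 13, 39, n, 18), (r, 21, 13, 39, n, 29), (r, 21, 13, 39, r, 16), (r, 21, 13, 39, v, 24), (r, 21, 13, 39, x, 17), (r, 22, 20, 35, n, 18), (r, 22, 20, 35, n, 29), (r, 22, 20, 35, r, 16), (r, 22, 20, 35, v, 24), (r, 22, 20, 35, x, 17), (r, 40, 23, 39, n, 18), (r, 40, 23, 39, n, 29), (r, 40, 23, 39, r, 16), (r, 40, 23, 39, v, 24), (r, 40, 23, 39, x, 17), (r, 7, 33, 8, n, 18), (r, 7, 33, 8, n, 29), (r, 7, 33, 8, r, 16), (r, 7, 33, 8, v, 24), (r, 7, 33, 8, x, 17)}.
Selection G != r: {(b, 12, 28, 27, b, 33), (b, 12, 28, 27, k, 18), (b, 12, 28, 27, y, 15), (b, 22, 39, 15, b, 33), (b, 22, 39, 15, k, 18), (b, 22, 39, 15, y, 15), (b, 3, 26, 4, b, 33), (b, 3, 26, 4, k, 18), (b, 3, 26, 4, y, 15), (b, 7, 33, 35, b, 33), (b, 7, 33, 35, k, 18), (b, 7, 33, 35, y, 15)}
π_{C, D} gives {(15, 26), (15, 28), (15, 33), (15, 39), (18, 26), (18, 28), (18, 33), (18, 39), (33, 26), (33, 28), (33, 33), (33, 39)}.
Selection C >= 18: {(18, 26), (18, 28), (18, 33), (18, 39), (33, 26), (33, 28), (33, 33), (33, 39)}
π_{D, C} gives {(26, 18), (26, 33), (28, 18), (28, 33), (33, 18), (33, 33), (39, 18), (39, 33)}.

{(26, 18), (26, 33), (28, 18), (28, 33), (33, 18), (33, 33), (39, 18), (39, 33)}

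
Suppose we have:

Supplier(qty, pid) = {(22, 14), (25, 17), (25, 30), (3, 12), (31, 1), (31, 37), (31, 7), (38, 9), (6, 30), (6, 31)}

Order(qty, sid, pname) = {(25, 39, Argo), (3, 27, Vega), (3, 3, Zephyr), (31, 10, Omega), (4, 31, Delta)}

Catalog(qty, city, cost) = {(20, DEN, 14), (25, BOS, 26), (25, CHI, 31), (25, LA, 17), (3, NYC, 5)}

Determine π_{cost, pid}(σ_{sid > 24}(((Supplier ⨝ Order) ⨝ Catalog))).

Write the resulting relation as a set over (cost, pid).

{(17, 17), (17, 30), (26, 17), (26, 30), (31, 17), (31, 30), (5, 12)}

Natural join on qty: {(25, 17, 39, Argo), (25, 30, 39, Argo), (3, 12, 27, Vega), (3, 12, 3, Zephyr), (31, 1, 10, Omega), (31, 37, 10, Omega), (31, 7, 10, Omega)}
Natural join on qty: {(25, 17, 39, Argo, BOS, 26), (25, 17, 39, Argo, CHI, 31), (25, 17, 39, Argo, LA, 17), (25, 30, 39, Argo, BOS, 26), (25, 30, 39, Argo, CHI, 31), (25, 30, 39, Argo, LA, 17), (3, 12, 27, Vega, NYC, 5), (3, 12, 3, Zephyr, NYC, 5)}
σ[sid > 24]: keep tuples satisfying sid > 24 → {(25, 17, 39, Argo, BOS, 26), (25, 17, 39, Argo, CHI, 31), (25, 17, 39, Argo, LA, 17), (25, 30, 39, Argo, BOS, 26), (25, 30, 39, Argo, CHI, 31), (25, 30, 39, Argo, LA, 17), (3, 12, 27, Vega, NYC, 5)}
Keep only column(s) cost, pid: {(17, 17), (17, 30), (26, 17), (26, 30), (31, 17), (31, 30), (5, 12)}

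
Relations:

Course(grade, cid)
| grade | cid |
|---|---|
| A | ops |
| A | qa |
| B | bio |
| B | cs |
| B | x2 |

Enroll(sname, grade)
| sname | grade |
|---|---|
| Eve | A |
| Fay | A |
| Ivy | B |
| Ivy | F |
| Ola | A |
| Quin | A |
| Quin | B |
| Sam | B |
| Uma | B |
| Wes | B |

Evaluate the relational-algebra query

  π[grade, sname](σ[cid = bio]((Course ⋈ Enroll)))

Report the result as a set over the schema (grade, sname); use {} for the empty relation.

Joining Course and Enroll on grade yields {(A, ops, Eve), (A, ops, Fay), (A, ops, Ola), (A, ops, Quin), (A, qa, Eve), (A, qa, Fay), (A, qa, Ola), (A, qa, Quin), (B, bio, Ivy), (B, bio, Quin), (B, bio, Sam), (B, bio, Uma), (B, bio, Wes), (B, cs, Ivy), (B, cs, Quin), (B, cs, Sam), (B, cs, Uma), (B, cs, Wes), (B, x2, Ivy), (B, x2, Quin), (B, x2, Sam), (B, x2, Uma), (B, x2, Wes)}.
σ[cid = bio]: keep tuples satisfying cid = bio → {(B, bio, Ivy), (B, bio, Quin), (B, bio, Sam), (B, bio, Uma), (B, bio, Wes)}
Projecting to grade, sname: {(B, Ivy), (B, Quin), (B, Sam), (B, Uma), (B, Wes)}

{(B, Ivy), (B, Quin), (B, Sam), (B, Uma), (B, Wes)}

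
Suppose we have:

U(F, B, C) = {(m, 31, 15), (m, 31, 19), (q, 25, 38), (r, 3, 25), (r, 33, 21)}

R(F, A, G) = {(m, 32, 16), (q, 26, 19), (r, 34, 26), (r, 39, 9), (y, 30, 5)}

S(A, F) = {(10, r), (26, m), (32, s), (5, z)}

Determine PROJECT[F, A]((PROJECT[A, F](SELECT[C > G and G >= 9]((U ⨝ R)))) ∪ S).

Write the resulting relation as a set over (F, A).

{(m, 26), (m, 32), (q, 26), (r, 10), (r, 39), (s, 32), (z, 5)}

Joining U and R on F yields {(m, 31, 15, 32, 16), (m, 31, 19, 32, 16), (q, 25, 38, 26, 19), (r, 3, 25, 34, 26), (r, 3, 25, 39, 9), (r, 33, 21, 34, 26), (r, 33, 21, 39, 9)}.
σ[C > G and G >= 9]: keep tuples satisfying C > G and G >= 9 → {(m, 31, 19, 32, 16), (q, 25, 38, 26, 19), (r, 3, 25, 39, 9), (r, 33, 21, 39, 9)}
Keep only column(s) A, F (1 duplicate(s) eliminated): {(26, q), (32, m), (39, r)}
Taking the union: {(10, r), (26, m), (26, q), (32, m), (32, s), (39, r), (5, z)}
Keep only column(s) F, A: {(m, 26), (m, 32), (q, 26), (r, 10), (r, 39), (s, 32), (z, 5)}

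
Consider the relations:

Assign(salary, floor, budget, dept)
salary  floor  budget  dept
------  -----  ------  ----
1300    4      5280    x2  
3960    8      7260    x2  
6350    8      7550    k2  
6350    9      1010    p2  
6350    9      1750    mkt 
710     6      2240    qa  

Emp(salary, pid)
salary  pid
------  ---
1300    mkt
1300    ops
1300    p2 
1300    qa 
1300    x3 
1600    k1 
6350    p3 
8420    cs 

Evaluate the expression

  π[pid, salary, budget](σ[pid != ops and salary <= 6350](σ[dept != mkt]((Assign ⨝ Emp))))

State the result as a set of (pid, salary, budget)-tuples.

{(mkt, 1300, 5280), (p2, 1300, 5280), (p3, 6350, 1010), (p3, 6350, 7550), (qa, 1300, 5280), (x3, 1300, 5280)}

Assign ⋈ Emp (natural join on salary): {(1300, 4, 5280, x2, mkt), (1300, 4, 5280, x2, ops), (1300, 4, 5280, x2, p2), (1300, 4, 5280, x2, qa), (1300, 4, 5280, x2, x3), (6350, 8, 7550, k2, p3), (6350, 9, 1010, p2, p3), (6350, 9, 1750, mkt, p3)}
Apply σ_{dept != mkt}; surviving tuples: {(1300, 4, 5280, x2, mkt), (1300, 4, 5280, x2, ops), (1300, 4, 5280, x2, p2), (1300, 4, 5280, x2, qa), (1300, 4, 5280, x2, x3), (6350, 8, 7550, k2, p3), (6350, 9, 1010, p2, p3)}
Apply σ_{pid != ops and salary <= 6350}; surviving tuples: {(1300, 4, 5280, x2, mkt), (1300, 4, 5280, x2, p2), (1300, 4, 5280, x2, qa), (1300, 4, 5280, x2, x3), (6350, 8, 7550, k2, p3), (6350, 9, 1010, p2, p3)}
Keep only column(s) pid, salary, budget: {(mkt, 1300, 5280), (p2, 1300, 5280), (p3, 6350, 1010), (p3, 6350, 7550), (qa, 1300, 5280), (x3, 1300, 5280)}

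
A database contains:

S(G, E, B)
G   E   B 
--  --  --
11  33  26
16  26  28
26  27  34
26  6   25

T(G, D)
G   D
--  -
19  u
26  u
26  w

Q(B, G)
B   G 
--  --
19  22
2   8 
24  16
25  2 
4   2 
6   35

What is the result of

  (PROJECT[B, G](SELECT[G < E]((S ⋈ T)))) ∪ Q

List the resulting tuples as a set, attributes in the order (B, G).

{(19, 22), (2, 8), (24, 16), (25, 2), (34, 26), (4, 2), (6, 35)}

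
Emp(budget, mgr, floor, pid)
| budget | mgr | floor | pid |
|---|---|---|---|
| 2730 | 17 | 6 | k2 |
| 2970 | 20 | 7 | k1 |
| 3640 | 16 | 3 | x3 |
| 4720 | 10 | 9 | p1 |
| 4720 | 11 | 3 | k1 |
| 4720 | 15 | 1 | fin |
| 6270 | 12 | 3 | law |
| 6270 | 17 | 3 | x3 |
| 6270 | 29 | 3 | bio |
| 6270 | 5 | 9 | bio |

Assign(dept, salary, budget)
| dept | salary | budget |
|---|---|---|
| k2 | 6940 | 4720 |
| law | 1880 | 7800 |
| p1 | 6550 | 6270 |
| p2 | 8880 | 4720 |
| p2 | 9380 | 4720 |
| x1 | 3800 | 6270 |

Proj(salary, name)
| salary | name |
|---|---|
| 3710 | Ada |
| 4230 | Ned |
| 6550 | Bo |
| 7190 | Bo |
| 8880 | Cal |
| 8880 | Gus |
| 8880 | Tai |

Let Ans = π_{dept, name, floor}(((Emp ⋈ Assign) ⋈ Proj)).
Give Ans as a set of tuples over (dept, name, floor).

{(p1, Bo, 3), (p1, Bo, 9), (p2, Cal, 1), (p2, Cal, 3), (p2, Cal, 9), (p2, Gus, 1), (p2, Gus, 3), (p2, Gus, 9), (p2, Tai, 1), (p2, Tai, 3), (p2, Tai, 9)}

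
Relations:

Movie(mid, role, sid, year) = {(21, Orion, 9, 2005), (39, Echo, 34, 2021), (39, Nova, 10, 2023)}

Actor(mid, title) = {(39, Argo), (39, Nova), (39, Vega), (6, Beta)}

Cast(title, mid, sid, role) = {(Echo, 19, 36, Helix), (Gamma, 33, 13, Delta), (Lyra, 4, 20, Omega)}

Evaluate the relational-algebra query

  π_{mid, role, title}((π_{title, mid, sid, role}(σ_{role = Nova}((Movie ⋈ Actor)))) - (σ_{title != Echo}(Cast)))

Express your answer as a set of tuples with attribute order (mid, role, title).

Movie ⋈ Actor (natural join on mid): {(39, Echo, 34, 2021, Argo), (39, Echo, 34, 2021, Nova), (39, Echo, 34, 2021, Vega), (39, Nova, 10, 2023, Argo), (39, Nova, 10, 2023, Nova), (39, Nova, 10, 2023, Vega)}
Apply σ_{role = Nova}; surviving tuples: {(39, Nova, 10, 2023, Argo), (39, Nova, 10, 2023, Nova), (39, Nova, 10, 2023, Vega)}
Keep only column(s) title, mid, sid, role: {(Argo, 39, 10, Nova), (Nova, 39, 10, Nova), (Vega, 39, 10, Nova)}
Apply σ_{title != Echo}; surviving tuples: {(Gamma, 33, 13, Delta), (Lyra, 4, 20, Omega)}
Difference: {(Argo, 39, 10, Nova), (Nova, 39, 10, Nova), (Vega, 39, 10, Nova)} with {(Gamma, 33, 13, Delta), (Lyra, 4, 20, Omega)} → {(Argo, 39, 10, Nova), (Nova, 39, 10, Nova), (Vega, 39, 10, Nova)}
Keep only column(s) mid, role, title: {(39, Nova, Argo), (39, Nova, Nova), (39, Nova, Vega)}

{(39, Nova, Argo), (39, Nova, Nova), (39, Nova, Vega)}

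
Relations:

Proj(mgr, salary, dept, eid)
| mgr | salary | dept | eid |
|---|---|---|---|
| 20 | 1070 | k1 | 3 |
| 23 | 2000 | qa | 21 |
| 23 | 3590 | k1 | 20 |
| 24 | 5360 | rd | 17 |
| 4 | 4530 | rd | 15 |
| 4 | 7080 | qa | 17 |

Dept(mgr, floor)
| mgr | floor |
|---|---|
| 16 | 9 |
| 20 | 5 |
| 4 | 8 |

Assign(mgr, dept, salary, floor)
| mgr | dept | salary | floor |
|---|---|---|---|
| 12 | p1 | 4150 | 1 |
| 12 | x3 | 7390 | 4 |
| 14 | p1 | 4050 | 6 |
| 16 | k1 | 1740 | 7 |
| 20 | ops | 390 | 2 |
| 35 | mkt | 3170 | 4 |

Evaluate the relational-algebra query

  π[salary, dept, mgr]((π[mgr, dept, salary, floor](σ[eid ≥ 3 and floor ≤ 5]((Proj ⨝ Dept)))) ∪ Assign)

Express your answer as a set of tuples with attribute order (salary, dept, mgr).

{(1070, k1, 20), (1740, k1, 16), (3170, mkt, 35), (390, ops, 20), (4050, p1, 14), (4150, p1, 12), (7390, x3, 12)}

Natural join on mgr: {(20, 1070, k1, 3, 5), (4, 4530, rd, 15, 8), (4, 7080, qa, 17, 8)}
σ[eid ≥ 3 and floor ≤ 5]: keep tuples satisfying eid ≥ 3 and floor ≤ 5 → {(20, 1070, k1, 3, 5)}
π_{mgr, dept, salary, floor} gives {(20, k1, 1070, 5)}.
Taking the union: {(12, p1, 4150, 1), (12, x3, 7390, 4), (14, p1, 4050, 6), (16, k1, 1740, 7), (20, k1, 1070, 5), (20, ops, 390, 2), (35, mkt, 3170, 4)}
π_{salary, dept, mgr} gives {(1070, k1, 20), (1740, k1, 16), (3170, mkt, 35), (390, ops, 20), (4050, p1, 14), (4150, p1, 12), (7390, x3, 12)}.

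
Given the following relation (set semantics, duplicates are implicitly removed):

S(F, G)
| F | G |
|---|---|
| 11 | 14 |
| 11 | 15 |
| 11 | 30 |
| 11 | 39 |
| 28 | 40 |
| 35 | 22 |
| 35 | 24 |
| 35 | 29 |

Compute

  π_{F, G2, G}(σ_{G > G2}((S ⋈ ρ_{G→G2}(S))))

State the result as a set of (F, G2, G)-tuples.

ρ[G→G2]: schema becomes (F, G2); tuples unchanged.
Natural join on F: {(11, 14, 14), (11, 14, 15), (11, 14, 30), (11, 14, 39), (11, 15, 14), (11, 15, 15), (11, 15, 30), (11, 15, 39), (11, 30, 14), (11, 30, 15), (11, 30, 30), (11, 30, 39), (11, 39, 14), (11, 39, 15), (11, 39, 30), (11, 39, 39), (28, 40, 40), (35, 22, 22), (35, 22, 24), (35, 22, 29), (35, 24, 22), (35, 24, 24), (35, 24, 29), (35, 29, 22), (35, 29, 24), (35, 29, 29)}
Apply σ_{G > G2}; surviving tuples: {(11, 15, 14), (11, 30, 14), (11, 30, 15), (11, 39, 14), (11, 39, 15), (11, 39, 30), (35, 24, 22), (35, 29, 22), (35, 29, 24)}
Projecting to F, G2, G: {(11, 14, 15), (11, 14, 30), (11, 14, 39), (11, 15, 30), (11, 15, 39), (11, 30, 39), (35, 22, 24), (35, 22, 29), (35, 24, 29)}

{(11, 14, 15), (11, 14, 30), (11, 14, 39), (11, 15, 30), (11, 15, 39), (11, 30, 39), (35, 22, 24), (35, 22, 29), (35, 24, 29)}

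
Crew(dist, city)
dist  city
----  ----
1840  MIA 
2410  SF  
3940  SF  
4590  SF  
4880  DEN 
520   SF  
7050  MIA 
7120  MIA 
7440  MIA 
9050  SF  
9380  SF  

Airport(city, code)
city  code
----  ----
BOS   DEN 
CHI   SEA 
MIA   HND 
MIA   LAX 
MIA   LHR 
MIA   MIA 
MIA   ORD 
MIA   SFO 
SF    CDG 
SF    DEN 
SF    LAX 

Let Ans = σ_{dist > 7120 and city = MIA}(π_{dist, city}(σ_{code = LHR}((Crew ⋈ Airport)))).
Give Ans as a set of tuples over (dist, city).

{(7440, MIA)}

Crew ⋈ Airport (natural join on city): {(1840, MIA, HND), (1840, MIA, LAX), (1840, MIA, LHR), (1840, MIA, MIA), (1840, MIA, ORD), (1840, MIA, SFO), (2410, SF, CDG), (2410, SF, DEN), (2410, SF, LAX), (3940, SF, CDG), (3940, SF, DEN), (3940, SF, LAX), (4590, SF, CDG), (4590, SF, DEN), (4590, SF, LAX), (520, SF, CDG), (520, SF, DEN), (520, SF, LAX), (7050, MIA, HND), (7050, MIA, LAX), (7050, MIA, LHR), (7050, MIA, MIA), (7050, MIA, ORD), (7050, MIA, SFO), (7120, MIA, HND), (7120, MIA, LAX), (7120, MIA, LHR), (7120, MIA, MIA), (7120, MIA, ORD), (7120, MIA, SFO), (7440, MIA, HND), (7440, MIA, LAX), (7440, MIA, LHR), (7440, MIA, MIA), (7440, MIA, ORD), (7440, MIA, SFO), (9050, SF, CDG), (9050, SF, DEN), (9050, SF, LAX), (9380, SF, CDG), (9380, SF, DEN), (9380, SF, LAX)}
Apply σ_{code = LHR}; surviving tuples: {(1840, MIA, LHR), (7050, MIA, LHR), (7120, MIA, LHR), (7440, MIA, LHR)}
π_{dist, city} gives {(1840, MIA), (7050, MIA), (7120, MIA), (7440, MIA)}.
Apply σ_{dist > 7120 and city = MIA}; surviving tuples: {(7440, MIA)}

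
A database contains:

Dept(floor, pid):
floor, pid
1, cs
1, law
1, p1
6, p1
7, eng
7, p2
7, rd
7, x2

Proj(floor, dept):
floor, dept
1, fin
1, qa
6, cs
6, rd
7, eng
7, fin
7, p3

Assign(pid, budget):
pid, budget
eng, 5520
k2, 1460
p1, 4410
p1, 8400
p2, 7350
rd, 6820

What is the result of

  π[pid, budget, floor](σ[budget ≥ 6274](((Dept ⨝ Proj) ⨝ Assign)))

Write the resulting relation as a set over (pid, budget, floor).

{(p1, 8400, 1), (p1, 8400, 6), (p2, 7350, 7), (rd, 6820, 7)}

Dept ⋈ Proj (natural join on floor): {(1, cs, fin), (1, cs, qa), (1, law, fin), (1, law, qa), (1, p1, fin), (1, p1, qa), (6, p1, cs), (6, p1, rd), (7, eng, eng), (7, eng, fin), (7, eng, p3), (7, p2, eng), (7, p2, fin), (7, p2, p3), (7, rd, eng), (7, rd, fin), (7, rd, p3), (7, x2, eng), (7, x2, fin), (7, x2, p3)}
(Dept ⨝ Proj) ⋈ Assign (natural join on pid): {(1, p1, fin, 4410), (1, p1, fin, 8400), (1, p1, qa, 4410), (1, p1, qa, 8400), (6, p1, cs, 4410), (6, p1, cs, 8400), (6, p1, rd, 4410), (6, p1, rd, 8400), (7, eng, eng, 5520), (7, eng, fin, 5520), (7, eng, p3, 5520), (7, p2, eng, 7350), (7, p2, fin, 7350), (7, p2, p3, 7350), (7, rd, eng, 6820), (7, rd, fin, 6820), (7, rd, p3, 6820)}
Apply σ_{budget ≥ 6274}; surviving tuples: {(1, p1, fin, 8400), (1, p1, qa, 8400), (6, p1, cs, 8400), (6, p1, rd, 8400), (7, p2, eng, 7350), (7, p2, fin, 7350), (7, p2, p3, 7350), (7, rd, eng, 6820), (7, rd, fin, 6820), (7, rd, p3, 6820)}
π_{pid, budget, floor} gives {(p1, 8400, 1), (p1, 8400, 6), (p2, 7350, 7), (rd, 6820, 7)} (6 duplicate(s) eliminated).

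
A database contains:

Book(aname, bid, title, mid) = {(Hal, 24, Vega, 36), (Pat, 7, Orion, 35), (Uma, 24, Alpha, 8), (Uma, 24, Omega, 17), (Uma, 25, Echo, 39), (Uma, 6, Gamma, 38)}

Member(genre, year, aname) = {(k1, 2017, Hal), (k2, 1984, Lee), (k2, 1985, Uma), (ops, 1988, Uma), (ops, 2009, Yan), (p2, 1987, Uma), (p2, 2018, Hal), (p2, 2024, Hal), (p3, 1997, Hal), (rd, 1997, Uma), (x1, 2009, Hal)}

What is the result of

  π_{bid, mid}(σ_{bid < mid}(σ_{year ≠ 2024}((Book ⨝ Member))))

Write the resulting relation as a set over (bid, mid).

Joining Book and Member on aname yields {(Hal, 24, Vega, 36, k1, 2017), (Hal, 24, Vega, 36, p2, 2018), (Hal, 24, Vega, 36, p2, 2024), (Hal, 24, Vega, 36, p3, 1997), (Hal, 24, Vega, 36, x1, 2009), (Uma, 24, Alpha, 8, k2, 1985), (Uma, 24, Alpha, 8, ops, 1988), (Uma, 24, Alpha, 8, p2, 1987), (Uma, 24, Alpha, 8, rd, 1997), (Uma, 24, Omega, 17, k2, 1985), (Uma, 24, Omega, 17, ops, 1988), (Uma, 24, Omega, 17, p2, 1987), (Uma, 24, Omega, 17, rd, 1997), (Uma, 25, Echo, 39, k2, 1985), (Uma, 25, Echo, 39, ops, 1988), (Uma, 25, Echo, 39, p2, 1987), (Uma, 25, Echo, 39, rd, 1997), (Uma, 6, Gamma, 38, k2, 1985), (Uma, 6, Gamma, 38, ops, 1988), (Uma, 6, Gamma, 38, p2, 1987), (Uma, 6, Gamma, 38, rd, 1997)}.
Filtering on year ≠ 2024 leaves {(Hal, 24, Vega, 36, k1, 2017), (Hal, 24, Vega, 36, p2, 2018), (Hal, 24, Vega, 36, p3, 1997), (Hal, 24, Vega, 36, x1, 2009), (Uma, 24, Alpha, 8, k2, 1985), (Uma, 24, Alpha, 8, ops, 1988), (Uma, 24, Alpha, 8, p2, 1987), (Uma, 24, Alpha, 8, rd, 1997), (Uma, 24, Omega, 17, k2, 1985), (Uma, 24, Omega, 17, ops, 1988), (Uma, 24, Omega, 17, p2, 1987), (Uma, 24, Omega, 17, rd, 1997), (Uma, 25, Echo, 39, k2, 1985), (Uma, 25, Echo, 39, ops, 1988), (Uma, 25, Echo, 39, p2, 1987), (Uma, 25, Echo, 39, rd, 1997), (Uma, 6, Gamma, 38, k2, 1985), (Uma, 6, Gamma, 38, ops, 1988), (Uma, 6, Gamma, 38, p2, 1987), (Uma, 6, Gamma, 38, rd, 1997)}.
Filtering on bid < mid leaves {(Hal, 24, Vega, 36, k1, 2017), (Hal, 24, Vega, 36, p2, 2018), (Hal, 24, Vega, 36, p3, 1997), (Hal, 24, Vega, 36, x1, 2009), (Uma, 25, Echo, 39, k2, 1985), (Uma, 25, Echo, 39, ops, 1988), (Uma, 25, Echo, 39, p2, 1987), (Uma, 25, Echo, 39, rd, 1997), (Uma, 6, Gamma, 38, k2, 1985), (Uma, 6, Gamma, 38, ops, 1988), (Uma, 6, Gamma, 38, p2, 1987), (Uma, 6, Gamma, 38, rd, 1997)}.
π[bid, mid]: project onto (bid, mid) (9 duplicate(s) eliminated) → {(24, 36), (25, 39), (6, 38)}

{(24, 36), (25, 39), (6, 38)}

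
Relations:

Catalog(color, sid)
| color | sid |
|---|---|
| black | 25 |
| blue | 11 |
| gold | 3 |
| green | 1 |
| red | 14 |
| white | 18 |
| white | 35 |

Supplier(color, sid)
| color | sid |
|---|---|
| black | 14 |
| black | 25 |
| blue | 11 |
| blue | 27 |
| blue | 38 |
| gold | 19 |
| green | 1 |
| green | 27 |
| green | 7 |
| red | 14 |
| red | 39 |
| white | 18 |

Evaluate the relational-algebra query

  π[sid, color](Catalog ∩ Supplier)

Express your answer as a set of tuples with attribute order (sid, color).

{(1, green), (11, blue), (14, red), (18, white), (25, black)}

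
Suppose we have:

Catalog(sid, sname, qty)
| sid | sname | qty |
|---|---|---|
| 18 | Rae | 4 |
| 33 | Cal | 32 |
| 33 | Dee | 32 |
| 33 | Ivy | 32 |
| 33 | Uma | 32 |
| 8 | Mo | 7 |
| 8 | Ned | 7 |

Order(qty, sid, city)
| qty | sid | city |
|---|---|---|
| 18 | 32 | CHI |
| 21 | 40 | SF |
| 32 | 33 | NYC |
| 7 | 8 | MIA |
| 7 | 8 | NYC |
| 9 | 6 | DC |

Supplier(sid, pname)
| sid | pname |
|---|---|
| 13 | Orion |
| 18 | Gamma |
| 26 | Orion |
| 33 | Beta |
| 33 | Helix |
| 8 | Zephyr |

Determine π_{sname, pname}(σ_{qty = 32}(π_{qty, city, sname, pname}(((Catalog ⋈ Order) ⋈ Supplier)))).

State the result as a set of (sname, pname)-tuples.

{(Cal, Beta), (Cal, Helix), (Dee, Beta), (Dee, Helix), (Ivy, Beta), (Ivy, Helix), (Uma, Beta), (Uma, Helix)}

Joining Catalog and Order on sid, qty yields {(33, Cal, 32, NYC), (33, Dee, 32, NYC), (33, Ivy, 32, NYC), (33, Uma, 32, NYC), (8, Mo, 7, MIA), (8, Mo, 7, NYC), (8, Ned, 7, MIA), (8, Ned, 7, NYC)}.
Joining (Catalog ⋈ Order) and Supplier on sid yields {(33, Cal, 32, NYC, Beta), (33, Cal, 32, NYC, Helix), (33, Dee, 32, NYC, Beta), (33, Dee, 32, NYC, Helix), (33, Ivy, 32, NYC, Beta), (33, Ivy, 32, NYC, Helix), (33, Uma, 32, NYC, Beta), (33, Uma, 32, NYC, Helix), (8, Mo, 7, MIA, Zephyr), (8, Mo, 7, NYC, Zephyr), (8, Ned, 7, MIA, Zephyr), (8, Ned, 7, NYC, Zephyr)}.
π_{qty, city, sname, pname} gives {(32, NYC, Cal, Beta), (32, NYC, Cal, Helix), (32, NYC, Dee, Beta), (32, NYC, Dee, Helix), (32, NYC, Ivy, Beta), (32, NYC, Ivy, Helix), (32, NYC, Uma, Beta), (32, NYC, Uma, Helix), (7, MIA, Mo, Zephyr), (7, MIA, Ned, Zephyr), (7, NYC, Mo, Zephyr), (7, NYC, Ned, Zephyr)}.
Apply σ_{qty = 32}; surviving tuples: {(32, NYC, Cal, Beta), (32, NYC, Cal, Helix), (32, NYC, Dee, Beta), (32, NYC, Dee, Helix), (32, NYC, Ivy, Beta), (32, NYC, Ivy, Helix), (32, NYC, Uma, Beta), (32, NYC, Uma, Helix)}
π_{sname, pname} gives {(Cal, Beta), (Cal, Helix), (Dee, Beta), (Dee, Helix), (Ivy, Beta), (Ivy, Helix), (Uma, Beta), (Uma, Helix)}.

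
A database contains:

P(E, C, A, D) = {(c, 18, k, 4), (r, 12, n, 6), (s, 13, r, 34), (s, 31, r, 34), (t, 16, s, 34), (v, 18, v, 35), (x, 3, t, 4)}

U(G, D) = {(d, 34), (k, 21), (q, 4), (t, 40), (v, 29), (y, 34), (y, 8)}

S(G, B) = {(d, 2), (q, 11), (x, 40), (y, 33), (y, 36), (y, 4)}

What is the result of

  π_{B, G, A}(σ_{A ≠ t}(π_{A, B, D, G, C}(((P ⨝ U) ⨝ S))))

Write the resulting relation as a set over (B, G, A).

{(11, q, k), (2, d, r), (2, d, s), (33, y, r), (33, y, s), (36, y, r), (36, y, s), (4, y, r), (4, y, s)}

P ⋈ U (natural join on D): {(c, 18, k, 4, q), (s, 13, r, 34, d), (s, 13, r, 34, y), (s, 31, r, 34, d), (s, 31, r, 34, y), (t, 16, s, 34, d), (t, 16, s, 34, y), (x, 3, t, 4, q)}
(P ⨝ U) ⋈ S (natural join on G): {(c, 18, k, 4, q, 11), (s, 13, r, 34, d, 2), (s, 13, r, 34, y, 33), (s, 13, r, 34, y, 36), (s, 13, r, 34, y, 4), (s, 31, r, 34, d, 2), (s, 31, r, 34, y, 33), (s, 31, r, 34, y, 36), (s, 31, r, 34, y, 4), (t, 16, s, 34, d, 2), (t, 16, s, 34, y, 33), (t, 16, s, 34, y, 36), (t, 16, s, 34, y, 4), (x, 3, t, 4, q, 11)}
π[A, B, D, G, C]: project onto (A, B, D, G, C) → {(k, 11, 4, q, 18), (r, 2, 34, d, 13), (r, 2, 34, d, 31), (r, 33, 34, y, 13), (r, 33, 34, y, 31), (r, 36, 34, y, 13), (r, 36, 34, y, 31), (r, 4, 34, y, 13), (r, 4, 34, y, 31), (s, 2, 34, d, 16), (s, 33, 34, y, 16), (s, 36, 34, y, 16), (s, 4, 34, y, 16), (t, 11, 4, q, 3)}
Apply σ_{A ≠ t}; surviving tuples: {(k, 11, 4, q, 18), (r, 2, 34, d, 13), (r, 2, 34, d, 31), (r, 33, 34, y, 13), (r, 33, 34, y, 31), (r, 36, 34, y, 13), (r, 36, 34, y, 31), (r, 4, 34, y, 13), (r, 4, 34, y, 31), (s, 2, 34, d, 16), (s, 33, 34, y, 16), (s, 36, 34, y, 16), (s, 4, 34, y, 16)}
π[B, G, A]: project onto (B, G, A) (4 duplicate(s) eliminated) → {(11, q, k), (2, d, r), (2, d, s), (33, y, r), (33, y, s), (36, y, r), (36, y, s), (4, y, r), (4, y, s)}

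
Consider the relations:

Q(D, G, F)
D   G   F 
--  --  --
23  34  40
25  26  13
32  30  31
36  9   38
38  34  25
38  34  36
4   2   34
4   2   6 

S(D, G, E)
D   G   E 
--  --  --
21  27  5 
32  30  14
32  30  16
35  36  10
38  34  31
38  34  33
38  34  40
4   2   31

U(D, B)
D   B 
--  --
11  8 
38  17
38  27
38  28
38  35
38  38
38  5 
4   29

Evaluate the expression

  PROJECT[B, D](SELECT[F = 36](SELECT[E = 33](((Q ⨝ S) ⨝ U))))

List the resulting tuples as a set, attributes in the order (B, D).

{(17, 38), (27, 38), (28, 38), (35, 38), (38, 38), (5, 38)}

Natural join on D, G: {(32, 30, 31, 14), (32, 30, 31, 16), (38, 34, 25, 31), (38, 34, 25, 33), (38, 34, 25, 40), (38, 34, 36, 31), (38, 34, 36, 33), (38, 34, 36, 40), (4, 2, 34, 31), (4, 2, 6, 31)}
Natural join on D: {(38, 34, 25, 31, 17), (38, 34, 25, 31, 27), (38, 34, 25, 31, 28), (38, 34, 25, 31, 35), (38, 34, 25, 31, 38), (38, 34, 25, 31, 5), (38, 34, 25, 33, 17), (38, 34, 25, 33, 27), (38, 34, 25, 33, 28), (38, 34, 25, 33, 35), (38, 34, 25, 33, 38), (38, 34, 25, 33, 5), (38, 34, 25, 40, 17), (38, 34, 25, 40, 27), (38, 34, 25, 40, 28), (38, 34, 25, 40, 35), (38, 34, 25, 40, 38), (38, 34, 25, 40, 5), (38, 34, 36, 31, 17), (38, 34, 36, 31, 27), (38, 34, 36, 31, 28), (38, 34, 36, 31, 35), (38, 34, 36, 31, 38), (38, 34, 36, 31, 5), (38, 34, 36, 33, 17), (38, 34, 36, 33, 27), (38, 34, 36, 33, 28), (38, 34, 36, 33, 35), (38, 34, 36, 33, 38), (38, 34, 36, 33, 5), (38, 34, 36, 40, 17), (38, 34, 36, 40, 27), (38, 34, 36, 40, 28), (38, 34, 36, 40, 35), (38, 34, 36, 40, 38), (38, 34, 36, 40, 5), (4, 2, 34, 31, 29), (4, 2, 6, 31, 29)}
σ[E = 33]: keep tuples satisfying E = 33 → {(38, 34, 25, 33, 17), (38, 34, 25, 33, 27), (38, 34, 25, 33, 28), (38, 34, 25, 33, 35), (38, 34, 25, 33, 38), (38, 34, 25, 33, 5), (38, 34, 36, 33, 17), (38, 34, 36, 33, 27), (38, 34, 36, 33, 28), (38, 34, 36, 33, 35), (38, 34, 36, 33, 38), (38, 34, 36, 33, 5)}
σ[F = 36]: keep tuples satisfying F = 36 → {(38, 34, 36, 33, 17), (38, 34, 36, 33, 27), (38, 34, 36, 33, 28), (38, 34, 36, 33, 35), (38, 34, 36, 33, 38), (38, 34, 36, 33, 5)}
Keep only column(s) B, D: {(17, 38), (27, 38), (28, 38), (35, 38), (38, 38), (5, 38)}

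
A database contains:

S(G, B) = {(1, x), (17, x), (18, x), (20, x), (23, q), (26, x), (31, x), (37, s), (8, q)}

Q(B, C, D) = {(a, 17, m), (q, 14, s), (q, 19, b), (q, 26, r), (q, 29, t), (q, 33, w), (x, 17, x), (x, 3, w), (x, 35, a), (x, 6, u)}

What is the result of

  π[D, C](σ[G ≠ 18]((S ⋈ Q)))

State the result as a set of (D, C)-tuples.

{(a, 35), (b, 19), (r, 26), (s, 14), (t, 29), (u, 6), (w, 3), (w, 33), (x, 17)}

Natural join on B: {(1, x, 17, x), (1, x, 3, w), (1, x, 35, a), (1, x, 6, u), (17, x, 17, x), (17, x, 3, w), (17, x, 35, a), (17, x, 6, u), (18, x, 17, x), (18, x, 3, w), (18, x, 35, a), (18, x, 6, u), (20, x, 17, x), (20, x, 3, w), (20, x, 35, a), (20, x, 6, u), (23, q, 14, s), (23, q, 19, b), (23, q, 26, r), (23, q, 29, t), (23, q, 33, w), (26, x, 17, x), (26, x, 3, w), (26, x, 35, a), (26, x, 6, u), (31, x, 17, x), (31, x, 3, w), (31, x, 35, a), (31, x, 6, u), (8, q, 14, s), (8, q, 19, b), (8, q, 26, r), (8, q, 29, t), (8, q, 33, w)}
Selection G ≠ 18: {(1, x, 17, x), (1, x, 3, w), (1, x, 35, a), (1, x, 6, u), (17, x, 17, x), (17, x, 3, w), (17, x, 35, a), (17, x, 6, u), (20, x, 17, x), (20, x, 3, w), (20, x, 35, a), (20, x, 6, u), (23, q, 14, s), (23, q, 19, b), (23, q, 26, r), (23, q, 29, t), (23, q, 33, w), (26, x, 17, x), (26, x, 3, w), (26, x, 35, a), (26, x, 6, u), (31, x, 17, x), (31, x, 3, w), (31, x, 35, a), (31, x, 6, u), (8, q, 14, s), (8, q, 19, b), (8, q, 26, r), (8, q, 29, t), (8, q, 33, w)}
Keep only column(s) D, C (21 duplicate(s) eliminated): {(a, 35), (b, 19), (r, 26), (s, 14), (t, 29), (u, 6), (w, 3), (w, 33), (x, 17)}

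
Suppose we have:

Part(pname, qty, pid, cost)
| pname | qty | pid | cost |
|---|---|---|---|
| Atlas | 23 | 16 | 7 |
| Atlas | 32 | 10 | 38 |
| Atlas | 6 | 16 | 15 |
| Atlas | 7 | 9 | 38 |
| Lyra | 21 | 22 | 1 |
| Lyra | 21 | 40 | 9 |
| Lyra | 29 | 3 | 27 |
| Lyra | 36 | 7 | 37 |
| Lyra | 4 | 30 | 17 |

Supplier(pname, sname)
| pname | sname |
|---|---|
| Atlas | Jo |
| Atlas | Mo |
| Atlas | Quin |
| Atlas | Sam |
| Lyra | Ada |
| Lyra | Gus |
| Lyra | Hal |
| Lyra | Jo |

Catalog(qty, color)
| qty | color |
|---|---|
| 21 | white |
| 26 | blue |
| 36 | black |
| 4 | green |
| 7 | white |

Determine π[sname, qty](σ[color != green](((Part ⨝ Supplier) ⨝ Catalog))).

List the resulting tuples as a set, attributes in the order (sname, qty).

{(Ada, 21), (Ada, 36), (Gus, 21), (Gus, 36), (Hal, 21), (Hal, 36), (Jo, 21), (Jo, 36), (Jo, 7), (Mo, 7), (Quin, 7), (Sam, 7)}

Part ⋈ Supplier (natural join on pname): {(Atlas, 23, 16, 7, Jo), (Atlas, 23, 16, 7, Mo), (Atlas, 23, 16, 7, Quin), (Atlas, 23, 16, 7, Sam), (Atlas, 32, 10, 38, Jo), (Atlas, 32, 10, 38, Mo), (Atlas, 32, 10, 38, Quin), (Atlas, 32, 10, 38, Sam), (Atlas, 6, 16, 15, Jo), (Atlas, 6, 16, 15, Mo), (Atlas, 6, 16, 15, Quin), (Atlas, 6, 16, 15, Sam), (Atlas, 7, 9, 38, Jo), (Atlas, 7, 9, 38, Mo), (Atlas, 7, 9, 38, Quin), (Atlas, 7, 9, 38, Sam), (Lyra, 21, 22, 1, Ada), (Lyra, 21, 22, 1, Gus), (Lyra, 21, 22, 1, Hal), (Lyra, 21, 22, 1, Jo), (Lyra, 21, 40, 9, Ada), (Lyra, 21, 40, 9, Gus), (Lyra, 21, 40, 9, Hal), (Lyra, 21, 40, 9, Jo), (Lyra, 29, 3, 27, Ada), (Lyra, 29, 3, 27, Gus), (Lyra, 29, 3, 27, Hal), (Lyra, 29, 3, 27, Jo), (Lyra, 36, 7, 37, Ada), (Lyra, 36, 7, 37, Gus), (Lyra, 36, 7, 37, Hal), (Lyra, 36, 7, 37, Jo), (Lyra, 4, 30, 17, Ada), (Lyra, 4, 30, 17, Gus), (Lyra, 4, 30, 17, Hal), (Lyra, 4, 30, 17, Jo)}
(Part ⨝ Supplier) ⋈ Catalog (natural join on qty): {(Atlas, 7, 9, 38, Jo, white), (Atlas, 7, 9, 38, Mo, white), (Atlas, 7, 9, 38, Quin, white), (Atlas, 7, 9, 38, Sam, white), (Lyra, 21, 22, 1, Ada, white), (Lyra, 21, 22, 1, Gus, white), (Lyra, 21, 22, 1, Hal, white), (Lyra, 21, 22, 1, Jo, white), (Lyra, 21, 40, 9, Ada, white), (Lyra, 21, 40, 9, Gus, white), (Lyra, 21, 40, 9, Hal, white), (Lyra, 21, 40, 9, Jo, white), (Lyra, 36, 7, 37, Ada, black), (Lyra, 36, 7, 37, Gus, black), (Lyra, 36, 7, 37, Hal, black), (Lyra, 36, 7, 37, Jo, black), (Lyra, 4, 30, 17, Ada, green), (Lyra, 4, 30, 17, Gus, green), (Lyra, 4, 30, 17, Hal, green), (Lyra, 4, 30, 17, Jo, green)}
Apply σ_{color != green}; surviving tuples: {(Atlas, 7, 9, 38, Jo, white), (Atlas, 7, 9, 38, Mo, white), (Atlas, 7, 9, 38, Quin, white), (Atlas, 7, 9, 38, Sam, white), (Lyra, 21, 22, 1, Ada, white), (Lyra, 21, 22, 1, Gus, white), (Lyra, 21, 22, 1, Hal, white), (Lyra, 21, 22, 1, Jo, white), (Lyra, 21, 40, 9, Ada, white), (Lyra, 21, 40, 9, Gus, white), (Lyra, 21, 40, 9, Hal, white), (Lyra, 21, 40, 9, Jo, white), (Lyra, 36, 7, 37, Ada, black), (Lyra, 36, 7, 37, Gus, black), (Lyra, 36, 7, 37, Hal, black), (Lyra, 36, 7, 37, Jo, black)}
π[sname, qty]: project onto (sname, qty) (4 duplicate(s) eliminated) → {(Ada, 21), (Ada, 36), (Gus, 21), (Gus, 36), (Hal, 21), (Hal, 36), (Jo, 21), (Jo, 36), (Jo, 7), (Mo, 7), (Quin, 7), (Sam, 7)}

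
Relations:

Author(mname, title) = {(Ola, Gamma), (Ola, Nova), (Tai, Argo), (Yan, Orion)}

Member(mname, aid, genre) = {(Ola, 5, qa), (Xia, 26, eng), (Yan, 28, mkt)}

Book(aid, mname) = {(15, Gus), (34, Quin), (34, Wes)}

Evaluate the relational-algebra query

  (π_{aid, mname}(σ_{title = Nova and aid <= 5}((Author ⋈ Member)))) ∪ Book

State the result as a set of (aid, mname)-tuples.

{(15, Gus), (34, Quin), (34, Wes), (5, Ola)}

Joining Author and Member on mname yields {(Ola, Gamma, 5, qa), (Ola, Nova, 5, qa), (Yan, Orion, 28, mkt)}.
Filtering on title = Nova and aid <= 5 leaves {(Ola, Nova, 5, qa)}.
π[aid, mname]: project onto (aid, mname) → {(5, Ola)}
Union: {(5, Ola)} with {(15, Gus), (34, Quin), (34, Wes)} → {(15, Gus), (34, Quin), (34, Wes), (5, Ola)}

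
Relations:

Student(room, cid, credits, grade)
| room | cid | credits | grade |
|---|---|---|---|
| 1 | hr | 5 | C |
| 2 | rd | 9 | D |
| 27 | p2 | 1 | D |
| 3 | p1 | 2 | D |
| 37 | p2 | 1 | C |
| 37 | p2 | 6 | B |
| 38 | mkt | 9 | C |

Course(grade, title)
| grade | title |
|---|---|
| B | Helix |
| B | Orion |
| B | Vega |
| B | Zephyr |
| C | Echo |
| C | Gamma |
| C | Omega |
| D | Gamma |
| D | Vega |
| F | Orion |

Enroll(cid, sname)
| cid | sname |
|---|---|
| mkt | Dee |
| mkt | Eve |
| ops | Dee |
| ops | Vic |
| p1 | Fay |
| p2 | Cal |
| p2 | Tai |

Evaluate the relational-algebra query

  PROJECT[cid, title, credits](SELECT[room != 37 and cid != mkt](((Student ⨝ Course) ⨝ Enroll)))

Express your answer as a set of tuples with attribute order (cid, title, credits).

{(p1, Gamma, 2), (p1, Vega, 2), (p2, Gamma, 1), (p2, Vega, 1)}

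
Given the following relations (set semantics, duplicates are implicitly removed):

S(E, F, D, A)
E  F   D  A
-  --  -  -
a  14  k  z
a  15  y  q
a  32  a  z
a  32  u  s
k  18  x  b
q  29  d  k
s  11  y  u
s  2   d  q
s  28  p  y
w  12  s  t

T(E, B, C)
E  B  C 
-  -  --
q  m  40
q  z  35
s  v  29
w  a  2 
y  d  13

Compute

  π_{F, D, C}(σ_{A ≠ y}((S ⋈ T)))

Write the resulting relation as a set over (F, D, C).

Natural join on E: {(q, 29, d, k, m, 40), (q, 29, d, k, z, 35), (s, 11, y, u, v, 29), (s, 2, d, q, v, 29), (s, 28, p, y, v, 29), (w, 12, s, t, a, 2)}
Filtering on A ≠ y leaves {(q, 29, d, k, m, 40), (q, 29, d, k, z, 35), (s, 11, y, u, v, 29), (s, 2, d, q, v, 29), (w, 12, s, t, a, 2)}.
π_{F, D, C} gives {(11, y, 29), (12, s, 2), (2, d, 29), (29, d, 35), (29, d, 40)}.

{(11, y, 29), (12, s, 2), (2, d, 29), (29, d, 35), (29, d, 40)}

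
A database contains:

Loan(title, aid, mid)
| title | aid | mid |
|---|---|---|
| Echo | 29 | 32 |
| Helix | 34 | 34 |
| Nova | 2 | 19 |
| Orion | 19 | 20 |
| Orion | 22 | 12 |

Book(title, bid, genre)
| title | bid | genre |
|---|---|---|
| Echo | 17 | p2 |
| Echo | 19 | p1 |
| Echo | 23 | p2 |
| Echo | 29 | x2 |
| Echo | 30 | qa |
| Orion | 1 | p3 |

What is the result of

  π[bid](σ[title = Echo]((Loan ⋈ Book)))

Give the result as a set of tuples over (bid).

Loan ⋈ Book (natural join on title): {(Echo, 29, 32, 17, p2), (Echo, 29, 32, 19, p1), (Echo, 29, 32, 23, p2), (Echo, 29, 32, 29, x2), (Echo, 29, 32, 30, qa), (Orion, 19, 20, 1, p3), (Orion, 22, 12, 1, p3)}
Apply σ_{title = Echo}; surviving tuples: {(Echo, 29, 32, 17, p2), (Echo, 29, 32, 19, p1), (Echo, 29, 32, 23, p2), (Echo, 29, 32, 29, x2), (Echo, 29, 32, 30, qa)}
Keep only column(s) bid: {17, 19, 23, 29, 30}

{17, 19, 23, 29, 30}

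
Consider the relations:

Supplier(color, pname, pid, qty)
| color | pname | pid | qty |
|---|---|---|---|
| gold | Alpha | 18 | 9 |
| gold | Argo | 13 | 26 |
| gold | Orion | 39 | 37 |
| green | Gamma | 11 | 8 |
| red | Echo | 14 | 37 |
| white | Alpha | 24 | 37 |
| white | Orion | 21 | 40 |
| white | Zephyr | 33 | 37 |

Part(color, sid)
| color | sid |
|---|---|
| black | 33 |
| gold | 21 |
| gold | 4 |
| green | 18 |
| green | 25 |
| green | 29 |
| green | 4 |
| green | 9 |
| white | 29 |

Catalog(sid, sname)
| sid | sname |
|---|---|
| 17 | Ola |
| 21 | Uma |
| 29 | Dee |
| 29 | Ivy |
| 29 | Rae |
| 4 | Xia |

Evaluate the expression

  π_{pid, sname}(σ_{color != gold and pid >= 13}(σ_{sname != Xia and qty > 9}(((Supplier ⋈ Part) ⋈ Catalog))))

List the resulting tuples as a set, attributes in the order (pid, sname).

{(21, Dee), (21, Ivy), (21, Rae), (24, Dee), (24, Ivy), (24, Rae), (33, Dee), (33, Ivy), (33, Rae)}

Supplier ⋈ Part (natural join on color): {(gold, Alpha, 18, 9, 21), (gold, Alpha, 18, 9, 4), (gold, Argo, 13, 26, 21), (gold, Argo, 13, 26, 4), (gold, Orion, 39, 37, 21), (gold, Orion, 39, 37, 4), (green, Gamma, 11, 8, 18), (green, Gamma, 11, 8, 25), (green, Gamma, 11, 8, 29), (green, Gamma, 11, 8, 4), (green, Gamma, 11, 8, 9), (white, Alpha, 24, 37, 29), (white, Orion, 21, 40, 29), (white, Zephyr, 33, 37, 29)}
(Supplier ⋈ Part) ⋈ Catalog (natural join on sid): {(gold, Alpha, 18, 9, 21, Uma), (gold, Alpha, 18, 9, 4, Xia), (gold, Argo, 13, 26, 21, Uma), (gold, Argo, 13, 26, 4, Xia), (gold, Orion, 39, 37, 21, Uma), (gold, Orion, 39, 37, 4, Xia), (green, Gamma, 11, 8, 29, Dee), (green, Gamma, 11, 8, 29, Ivy), (green, Gamma, 11, 8, 29, Rae), (green, Gamma, 11, 8, 4, Xia), (white, Alpha, 24, 37, 29, Dee), (white, Alpha, 24, 37, 29, Ivy), (white, Alpha, 24, 37, 29, Rae), (white, Orion, 21, 40, 29, Dee), (white, Orion, 21, 40, 29, Ivy), (white, Orion, 21, 40, 29, Rae), (white, Zephyr, 33, 37, 29, Dee), (white, Zephyr, 33, 37, 29, Ivy), (white, Zephyr, 33, 37, 29, Rae)}
Apply σ_{sname != Xia and qty > 9}; surviving tuples: {(gold, Argo, 13, 26, 21, Uma), (gold, Orion, 39, 37, 21, Uma), (white, Alpha, 24, 37, 29, Dee), (white, Alpha, 24, 37, 29, Ivy), (white, Alpha, 24, 37, 29, Rae), (white, Orion, 21, 40, 29, Dee), (white, Orion, 21, 40, 29, Ivy), (white, Orion, 21, 40, 29, Rae), (white, Zephyr, 33, 37, 29, Dee), (white, Zephyr, 33, 37, 29, Ivy), (white, Zephyr, 33, 37, 29, Rae)}
Apply σ_{color != gold and pid >= 13}; surviving tuples: {(white, Alpha, 24, 37, 29, Dee), (white, Alpha, 24, 37, 29, Ivy), (white, Alpha, 24, 37, 29, Rae), (white, Orion, 21, 40, 29, Dee), (white, Orion, 21, 40, 29, Ivy), (white, Orion, 21, 40, 29, Rae), (white, Zephyr, 33, 37, 29, Dee), (white, Zephyr, 33, 37, 29, Ivy), (white, Zephyr, 33, 37, 29, Rae)}
π_{pid, sname} gives {(21, Dee), (21, Ivy), (21, Rae), (24, Dee), (24, Ivy), (24, Rae), (33, Dee), (33, Ivy), (33, Rae)}.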